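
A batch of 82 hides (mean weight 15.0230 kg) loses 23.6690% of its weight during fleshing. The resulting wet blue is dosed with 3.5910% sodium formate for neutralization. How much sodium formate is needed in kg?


Total_raw = N * avg_wt = 82 * 15.0230 = 1231.8860 kg
Substrate = Total_raw * (1 - loss/100) = 1231.8860 * (1 - 23.6690/100) = 940.3109 kg
Neutralizer = Substrate * pct / 100 = 940.3109 * 3.5910 / 100 = 33.7666 kg


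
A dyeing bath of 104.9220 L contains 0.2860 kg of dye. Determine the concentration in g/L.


Formula: Conc = dye_mass(kg) / volume(L) * 1000
Substituting: Conc = 0.2860 / 104.9220 * 1000
Result: 2.7258 g/L


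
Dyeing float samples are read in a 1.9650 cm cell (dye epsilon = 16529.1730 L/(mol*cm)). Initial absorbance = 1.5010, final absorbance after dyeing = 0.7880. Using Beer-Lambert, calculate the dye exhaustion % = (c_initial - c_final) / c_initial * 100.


c_initial = A_i / (epsilon * l) = 1.5010 / (16529.1730 * 1.9650) = 4.6213e-05 mol/L
c_final = A_f / (epsilon * l) = 0.7880 / (16529.1730 * 1.9650) = 2.4261e-05 mol/L
Exhaustion = (c_initial - c_final) / c_initial * 100 = (4.6213e-05 - 2.4261e-05) / 4.6213e-05 * 100 = 47.5017 %


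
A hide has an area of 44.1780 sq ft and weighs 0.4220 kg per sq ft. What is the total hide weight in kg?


Formula: Weight = area * weight_per_sqft
Substituting: Weight = 44.1780 * 0.4220
Result: 18.6431 kg


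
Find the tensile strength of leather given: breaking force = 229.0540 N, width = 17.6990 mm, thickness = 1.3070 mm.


Formula: TS = force / (width * thickness)
Substituting: TS = 229.0540 / (17.6990 * 1.3070)
Result: 9.9018 N/mm^2


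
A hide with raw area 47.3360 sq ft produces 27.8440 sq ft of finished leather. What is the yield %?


Formula: Yield = finished / raw * 100
Substituting: Yield = 27.8440 / 47.3360 * 100
Result: 58.8220 %


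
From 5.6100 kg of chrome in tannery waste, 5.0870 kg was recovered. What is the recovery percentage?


Formula: Recovery = recovered / input * 100
Substituting: Recovery = 5.0870 / 5.6100 * 100
Result: 90.6774 %


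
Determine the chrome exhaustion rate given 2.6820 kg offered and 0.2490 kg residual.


Formula: Uptake = (offered - residual) / offered * 100
Substituting: Uptake = (2.6820 - 0.2490) / 2.6820 * 100
Result: 90.7159 %


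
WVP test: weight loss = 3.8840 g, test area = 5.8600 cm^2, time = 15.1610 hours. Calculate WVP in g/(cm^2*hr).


Formula: WVP = loss / (area * time)
Substituting: WVP = 3.8840 / (5.8600 * 15.1610)
Result: 0.0437173 g/(cm^2*hr)


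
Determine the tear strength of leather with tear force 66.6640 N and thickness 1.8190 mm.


Formula: Tear strength = force / thickness
Substituting: Tear strength = 66.6640 / 1.8190
Result: 36.6487 N/mm


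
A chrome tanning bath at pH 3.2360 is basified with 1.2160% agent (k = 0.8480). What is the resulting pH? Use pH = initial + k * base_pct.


Formula: pH_final = pH_initial + k * base_pct
Substituting: pH_final = 3.2360 + 0.8480 * 1.2160
Result: 4.2672


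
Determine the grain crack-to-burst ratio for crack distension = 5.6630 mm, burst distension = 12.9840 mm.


Formula: Ratio = crack / burst
Substituting: Ratio = 5.6630 / 12.9840
Result: 0.4362


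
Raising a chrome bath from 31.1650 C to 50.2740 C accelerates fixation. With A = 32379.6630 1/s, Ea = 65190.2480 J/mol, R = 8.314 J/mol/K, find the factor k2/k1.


T1 = 31.1650 + 273.15 = 304.3150 K; T2 = 50.2740 + 273.15 = 323.4240 K
k1 = A * exp(-Ea/(R*T1)) = 32379.6630 * exp(-65190.2480/(8.314*304.3150)) = 2.0902e-07 1/s
k2 = A * exp(-Ea/(R*T2)) = 32379.6630 * exp(-65190.2480/(8.314*323.4240)) = 9.5793e-07 1/s
k2/k1 = 9.5793e-07 / 2.0902e-07 = 4.5830


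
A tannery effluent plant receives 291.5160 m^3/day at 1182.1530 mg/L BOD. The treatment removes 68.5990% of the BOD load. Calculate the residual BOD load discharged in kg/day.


Load_in = volume * conc / 1000 = 291.5160 * 1182.1530 / 1000 = 344.6165 kg/day
Removed = Load_in * eff / 100 = 344.6165 * 68.5990 / 100 = 236.4035 kg/day
Load_out = Load_in - Removed = 344.6165 - 236.4035 = 108.2130 kg/day


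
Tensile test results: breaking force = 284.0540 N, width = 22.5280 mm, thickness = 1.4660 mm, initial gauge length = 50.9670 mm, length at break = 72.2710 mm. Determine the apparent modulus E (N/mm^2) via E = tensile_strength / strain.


TS = F / (w * t) = 284.0540 / (22.5280 * 1.4660) = 8.6009 N/mm^2
strain = (Lf - L0) / L0 = (72.2710 - 50.9670) / 50.9670 = 0.4180
E = TS / strain = 8.6009 / 0.4180 = 20.5765 N/mm^2


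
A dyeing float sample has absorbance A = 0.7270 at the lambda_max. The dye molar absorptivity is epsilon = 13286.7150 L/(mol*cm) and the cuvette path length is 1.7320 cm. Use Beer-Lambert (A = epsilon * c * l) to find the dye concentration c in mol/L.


Formula: c = A / (epsilon * l)
Substituting: c = 0.7270 / (13286.7150 * 1.7320)
Result: 3.1591e-05 mol/L


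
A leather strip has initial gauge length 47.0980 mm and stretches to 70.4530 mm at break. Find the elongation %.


Formula: Elongation = (Lf - L0) / L0 * 100
Substituting: Elongation = (70.4530 - 47.0980) / 47.0980 * 100
Result: 49.5881 %


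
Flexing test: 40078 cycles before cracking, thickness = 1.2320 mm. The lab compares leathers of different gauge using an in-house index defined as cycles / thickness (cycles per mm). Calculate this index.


Formula: Index = cycles / thickness
Substituting: Index = 40078 / 1.2320
Result: 32530.8442 cycles/mm


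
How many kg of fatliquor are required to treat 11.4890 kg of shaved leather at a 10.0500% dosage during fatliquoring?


Formula: Fat = substrate * pct / 100
Substituting: Fat = 11.4890 * 10.0500 / 100
Result: 1.1546 kg


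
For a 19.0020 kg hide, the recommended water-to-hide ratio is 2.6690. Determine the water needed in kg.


Formula: Water = hide_weight * ratio
Substituting: Water = 19.0020 * 2.6690
Result: 50.7163 kg


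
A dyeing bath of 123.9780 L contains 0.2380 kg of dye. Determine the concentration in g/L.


Formula: Conc = dye_mass(kg) / volume(L) * 1000
Substituting: Conc = 0.2380 / 123.9780 * 1000
Result: 1.9197 g/L


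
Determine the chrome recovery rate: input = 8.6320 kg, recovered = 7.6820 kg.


Formula: Recovery = recovered / input * 100
Substituting: Recovery = 7.6820 / 8.6320 * 100
Result: 88.9944 %


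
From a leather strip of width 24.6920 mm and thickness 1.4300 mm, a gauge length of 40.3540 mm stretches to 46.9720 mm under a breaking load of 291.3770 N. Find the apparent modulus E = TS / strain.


TS = F / (w * t) = 291.3770 / (24.6920 * 1.4300) = 8.2521 N/mm^2
strain = (Lf - L0) / L0 = (46.9720 - 40.3540) / 40.3540 = 0.1640
E = TS / strain = 8.2521 / 0.1640 = 50.3179 N/mm^2


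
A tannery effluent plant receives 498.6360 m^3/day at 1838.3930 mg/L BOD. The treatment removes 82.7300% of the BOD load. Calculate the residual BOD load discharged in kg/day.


Load_in = volume * conc / 1000 = 498.6360 * 1838.3930 / 1000 = 916.6889 kg/day
Removed = Load_in * eff / 100 = 916.6889 * 82.7300 / 100 = 758.3768 kg/day
Load_out = Load_in - Removed = 916.6889 - 758.3768 = 158.3122 kg/day


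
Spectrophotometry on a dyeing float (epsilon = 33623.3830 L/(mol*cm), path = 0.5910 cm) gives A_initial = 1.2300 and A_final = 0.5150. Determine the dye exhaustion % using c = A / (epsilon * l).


c_initial = A_i / (epsilon * l) = 1.2300 / (33623.3830 * 0.5910) = 6.1898e-05 mol/L
c_final = A_f / (epsilon * l) = 0.5150 / (33623.3830 * 0.5910) = 2.5917e-05 mol/L
Exhaustion = (c_initial - c_final) / c_initial * 100 = (6.1898e-05 - 2.5917e-05) / 6.1898e-05 * 100 = 58.1301 %


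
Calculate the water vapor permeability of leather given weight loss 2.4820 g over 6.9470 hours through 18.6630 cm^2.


Formula: WVP = loss / (area * time)
Substituting: WVP = 2.4820 / (18.6630 * 6.9470)
Result: 0.0191436 g/(cm^2*hr)


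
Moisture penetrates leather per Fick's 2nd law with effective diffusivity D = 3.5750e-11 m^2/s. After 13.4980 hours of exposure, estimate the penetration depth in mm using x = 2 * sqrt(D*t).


t = 13.4980 hr * 3600 = 48592.8000 s
D * t = 3.5750e-11 * 48592.8000 = 1.7372e-06
x = 2 * sqrt(D*t) = 2 * sqrt(1.7372e-06) = 0.00263605 m = 2.6361 mm


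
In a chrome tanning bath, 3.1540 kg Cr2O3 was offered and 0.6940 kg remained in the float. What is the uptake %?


Formula: Uptake = (offered - residual) / offered * 100
Substituting: Uptake = (3.1540 - 0.6940) / 3.1540 * 100
Result: 77.9962 %


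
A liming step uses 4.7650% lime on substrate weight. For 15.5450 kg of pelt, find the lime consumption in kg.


Formula: Lime = substrate * pct / 100
Substituting: Lime = 15.5450 * 4.7650 / 100
Result: 0.7407 kg


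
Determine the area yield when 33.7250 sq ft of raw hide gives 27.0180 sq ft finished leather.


Formula: Yield = finished / raw * 100
Substituting: Yield = 27.0180 / 33.7250 * 100
Result: 80.1127 %


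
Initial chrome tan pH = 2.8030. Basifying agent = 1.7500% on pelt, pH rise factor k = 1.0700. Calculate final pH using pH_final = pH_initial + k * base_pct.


Formula: pH_final = pH_initial + k * base_pct
Substituting: pH_final = 2.8030 + 1.0700 * 1.7500
Result: 4.6755


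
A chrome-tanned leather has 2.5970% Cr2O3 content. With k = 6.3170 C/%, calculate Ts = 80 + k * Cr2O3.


Formula: Ts = 80 + k * Cr2O3
Substituting: Ts = 80 + 6.3170 * 2.5970
Result: 96.4052 C


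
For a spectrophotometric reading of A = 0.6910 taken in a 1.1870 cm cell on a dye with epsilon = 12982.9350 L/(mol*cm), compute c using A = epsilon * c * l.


Formula: c = A / (epsilon * l)
Substituting: c = 0.6910 / (12982.9350 * 1.1870)
Result: 4.4839e-05 mol/L


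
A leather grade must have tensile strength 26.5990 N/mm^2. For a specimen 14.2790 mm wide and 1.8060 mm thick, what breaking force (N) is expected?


Formula: F = TS * w * t
Substituting: F = 26.5990 * 14.2790 * 1.8060
Result: 685.9317 N


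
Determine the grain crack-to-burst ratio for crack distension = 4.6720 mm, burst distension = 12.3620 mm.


Formula: Ratio = crack / burst
Substituting: Ratio = 4.6720 / 12.3620
Result: 0.3779


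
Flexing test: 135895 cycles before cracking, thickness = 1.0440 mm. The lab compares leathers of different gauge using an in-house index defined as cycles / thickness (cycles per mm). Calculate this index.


Formula: Index = cycles / thickness
Substituting: Index = 135895 / 1.0440
Result: 130167.6245 cycles/mm


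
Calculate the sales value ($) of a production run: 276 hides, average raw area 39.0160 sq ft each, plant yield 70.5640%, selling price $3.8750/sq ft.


Raw_total = N * avg_area = 276 * 39.0160 = 10768.4160 sq ft
Finished = Raw_total * yield / 100 = 10768.4160 * 70.5640 / 100 = 7598.6251 sq ft
Value = Finished * price = 7598.6251 * 3.8750 = 29444.6721 $


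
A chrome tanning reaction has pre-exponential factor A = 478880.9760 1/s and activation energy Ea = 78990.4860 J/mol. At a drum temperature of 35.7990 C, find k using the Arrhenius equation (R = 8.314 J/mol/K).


T_K = T_C + 273.15 = 35.7990 + 273.15 = 308.9490 K
exponent = -Ea / (R * T_K) = -78990.4860 / (8.314 * 308.9490) = -30.7523
k = A * exp(exponent) = 478880.9760 * exp(-30.7523) = 2.1118e-08 1/s


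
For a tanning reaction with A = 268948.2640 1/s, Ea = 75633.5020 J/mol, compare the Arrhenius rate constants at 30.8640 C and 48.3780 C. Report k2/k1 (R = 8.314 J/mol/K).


T1 = 30.8640 + 273.15 = 304.0140 K; T2 = 48.3780 + 273.15 = 321.5280 K
k1 = A * exp(-Ea/(R*T1)) = 268948.2640 * exp(-75633.5020/(8.314*304.0140)) = 2.7171e-08 1/s
k2 = A * exp(-Ea/(R*T2)) = 268948.2640 * exp(-75633.5020/(8.314*321.5280)) = 1.3867e-07 1/s
k2/k1 = 1.3867e-07 / 2.7171e-08 = 5.1037


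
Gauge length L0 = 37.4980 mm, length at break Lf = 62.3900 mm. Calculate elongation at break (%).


Formula: Elongation = (Lf - L0) / L0 * 100
Substituting: Elongation = (62.3900 - 37.4980) / 37.4980 * 100
Result: 66.3822 %


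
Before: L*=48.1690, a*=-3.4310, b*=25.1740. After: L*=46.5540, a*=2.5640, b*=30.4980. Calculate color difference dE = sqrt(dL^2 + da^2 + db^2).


dL = -1.6150, da = 5.9950, db = 5.3240
dE = sqrt((-1.6150)^2 + 5.9950^2 + 5.3240^2) = 8.1788


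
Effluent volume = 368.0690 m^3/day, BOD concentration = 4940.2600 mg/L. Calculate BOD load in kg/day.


Formula: BOD_load = volume * conc / 1000
Substituting: BOD_load = 368.0690 * 4940.2600 / 1000
Result: 1818.3566 kg/day


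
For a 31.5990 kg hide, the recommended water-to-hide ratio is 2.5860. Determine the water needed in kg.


Formula: Water = hide_weight * ratio
Substituting: Water = 31.5990 * 2.5860
Result: 81.7150 kg


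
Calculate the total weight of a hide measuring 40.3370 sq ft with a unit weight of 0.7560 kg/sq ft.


Formula: Weight = area * weight_per_sqft
Substituting: Weight = 40.3370 * 0.7560
Result: 30.4948 kg


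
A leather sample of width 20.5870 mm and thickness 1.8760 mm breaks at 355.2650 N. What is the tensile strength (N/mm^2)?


Formula: TS = force / (width * thickness)
Substituting: TS = 355.2650 / (20.5870 * 1.8760)
Result: 9.1987 N/mm^2


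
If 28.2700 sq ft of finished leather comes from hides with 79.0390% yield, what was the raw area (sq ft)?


Formula: raw = finished * 100 / yield
Substituting: raw = 28.2700 * 100 / 79.0390
Result: 35.7672 sq ft


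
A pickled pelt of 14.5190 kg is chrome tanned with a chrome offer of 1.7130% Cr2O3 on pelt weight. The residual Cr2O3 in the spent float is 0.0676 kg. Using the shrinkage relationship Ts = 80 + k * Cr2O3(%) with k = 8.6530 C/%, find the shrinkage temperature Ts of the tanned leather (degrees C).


Offered = pelt * offer_pct / 100 = 14.5190 * 1.7130 / 100 = 0.2487 kg
Uptake = offered - residual = 0.2487 - 0.0676 = 0.1811 kg
Cr2O3% on pelt = uptake / pelt * 100 = 0.1811 / 14.5190 * 100 = 1.2474 %
Ts = 80 + k * Cr2O3% = 80 + 8.6530 * 1.2474 = 90.7938 C


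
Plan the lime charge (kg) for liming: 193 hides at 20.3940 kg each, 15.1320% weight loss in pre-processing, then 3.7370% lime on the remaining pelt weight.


Total_raw = N * avg_wt = 193 * 20.3940 = 3936.0420 kg
Substrate = Total_raw * (1 - loss/100) = 3936.0420 * (1 - 15.1320/100) = 3340.4401 kg
Lime = Substrate * pct / 100 = 3340.4401 * 3.7370 / 100 = 124.8322 kg


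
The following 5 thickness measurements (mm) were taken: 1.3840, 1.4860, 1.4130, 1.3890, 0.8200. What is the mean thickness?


Formula: Average = sum / n
Substituting: Average = 6.4920 / 5
Result: 1.2984 mm


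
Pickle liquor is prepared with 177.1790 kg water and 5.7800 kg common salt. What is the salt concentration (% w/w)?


Formula: Conc = salt / (water + salt) * 100
Substituting: Conc = 5.7800 / (177.1790 + 5.7800) * 100
Result: 3.1592 %


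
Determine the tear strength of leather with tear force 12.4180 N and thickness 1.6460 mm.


Formula: Tear strength = force / thickness
Substituting: Tear strength = 12.4180 / 1.6460
Result: 7.5443 N/mm


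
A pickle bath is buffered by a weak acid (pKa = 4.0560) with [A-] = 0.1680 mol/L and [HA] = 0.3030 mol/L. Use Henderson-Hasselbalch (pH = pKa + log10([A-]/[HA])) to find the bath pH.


ratio = [A-] / [HA] = 0.1680 / 0.3030 = 0.5545
log10(ratio) = -0.2561
pH = pKa + log10(ratio) = 4.0560 - 0.2561 = 3.7999


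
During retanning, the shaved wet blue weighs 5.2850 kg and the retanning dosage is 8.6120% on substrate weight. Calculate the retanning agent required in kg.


Formula: Retan = substrate * pct / 100
Substituting: Retan = 5.2850 * 8.6120 / 100
Result: 0.4551 kg


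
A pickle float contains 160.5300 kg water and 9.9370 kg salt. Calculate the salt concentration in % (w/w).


Formula: Conc = salt / (water + salt) * 100
Substituting: Conc = 9.9370 / (160.5300 + 9.9370) * 100
Result: 5.8293 %


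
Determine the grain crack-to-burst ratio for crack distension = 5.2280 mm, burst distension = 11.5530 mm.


Formula: Ratio = crack / burst
Substituting: Ratio = 5.2280 / 11.5530
Result: 0.4525


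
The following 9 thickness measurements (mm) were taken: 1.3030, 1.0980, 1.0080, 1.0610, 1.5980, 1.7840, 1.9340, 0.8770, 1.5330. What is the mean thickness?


Formula: Average = sum / n
Substituting: Average = 12.1960 / 9
Result: 1.3551 mm


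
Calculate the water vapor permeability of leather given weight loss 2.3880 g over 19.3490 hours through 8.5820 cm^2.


Formula: WVP = loss / (area * time)
Substituting: WVP = 2.3880 / (8.5820 * 19.3490)
Result: 0.0143809 g/(cm^2*hr)


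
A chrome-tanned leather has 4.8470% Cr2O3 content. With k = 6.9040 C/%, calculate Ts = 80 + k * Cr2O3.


Formula: Ts = 80 + k * Cr2O3
Substituting: Ts = 80 + 6.9040 * 4.8470
Result: 113.4637 C


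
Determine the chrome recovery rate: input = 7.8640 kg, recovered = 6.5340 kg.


Formula: Recovery = recovered / input * 100
Substituting: Recovery = 6.5340 / 7.8640 * 100
Result: 83.0875 %


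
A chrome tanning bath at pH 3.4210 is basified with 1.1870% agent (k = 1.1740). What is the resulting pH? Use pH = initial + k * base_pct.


Formula: pH_final = pH_initial + k * base_pct
Substituting: pH_final = 3.4210 + 1.1740 * 1.1870
Result: 4.8145


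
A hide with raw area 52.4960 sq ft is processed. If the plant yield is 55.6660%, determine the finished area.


Formula: finished = raw * yield / 100
Substituting: finished = 52.4960 * 55.6660 / 100
Result: 29.2224 sq ft


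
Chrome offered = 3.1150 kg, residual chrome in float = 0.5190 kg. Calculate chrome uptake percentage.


Formula: Uptake = (offered - residual) / offered * 100
Substituting: Uptake = (3.1150 - 0.5190) / 3.1150 * 100
Result: 83.3387 %


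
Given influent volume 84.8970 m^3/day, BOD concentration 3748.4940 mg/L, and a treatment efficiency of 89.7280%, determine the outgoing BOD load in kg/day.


Load_in = volume * conc / 1000 = 84.8970 * 3748.4940 / 1000 = 318.2359 kg/day
Removed = Load_in * eff / 100 = 318.2359 * 89.7280 / 100 = 285.5467 kg/day
Load_out = Load_in - Removed = 318.2359 - 285.5467 = 32.6892 kg/day


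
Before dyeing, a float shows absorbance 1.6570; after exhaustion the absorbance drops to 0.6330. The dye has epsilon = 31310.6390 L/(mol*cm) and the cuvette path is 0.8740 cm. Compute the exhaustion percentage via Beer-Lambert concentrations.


c_initial = A_i / (epsilon * l) = 1.6570 / (31310.6390 * 0.8740) = 6.0551e-05 mol/L
c_final = A_f / (epsilon * l) = 0.6330 / (31310.6390 * 0.8740) = 2.3131e-05 mol/L
Exhaustion = (c_initial - c_final) / c_initial * 100 = (6.0551e-05 - 2.3131e-05) / 6.0551e-05 * 100 = 61.7984 %


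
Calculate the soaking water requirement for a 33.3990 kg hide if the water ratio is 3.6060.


Formula: Water = hide_weight * ratio
Substituting: Water = 33.3990 * 3.6060
Result: 120.4368 kg


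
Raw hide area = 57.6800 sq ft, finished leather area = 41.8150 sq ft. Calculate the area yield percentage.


Formula: Yield = finished / raw * 100
Substituting: Yield = 41.8150 / 57.6800 * 100
Result: 72.4948 %


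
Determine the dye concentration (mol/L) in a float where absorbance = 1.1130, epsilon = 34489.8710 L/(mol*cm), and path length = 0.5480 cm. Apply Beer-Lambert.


Formula: c = A / (epsilon * l)
Substituting: c = 1.1130 / (34489.8710 * 0.5480)
Result: 5.8887e-05 mol/L


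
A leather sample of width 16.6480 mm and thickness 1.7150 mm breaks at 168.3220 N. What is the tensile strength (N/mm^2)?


Formula: TS = force / (width * thickness)
Substituting: TS = 168.3220 / (16.6480 * 1.7150)
Result: 5.8954 N/mm^2


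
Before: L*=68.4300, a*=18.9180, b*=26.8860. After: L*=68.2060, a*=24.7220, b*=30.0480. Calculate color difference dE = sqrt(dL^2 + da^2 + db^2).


dL = -0.2240, da = 5.8040, db = 3.1620
dE = sqrt((-0.2240)^2 + 5.8040^2 + 3.1620^2) = 6.6132


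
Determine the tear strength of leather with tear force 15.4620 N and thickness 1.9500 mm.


Formula: Tear strength = force / thickness
Substituting: Tear strength = 15.4620 / 1.9500
Result: 7.9292 N/mm


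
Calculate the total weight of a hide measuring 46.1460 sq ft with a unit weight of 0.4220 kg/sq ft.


Formula: Weight = area * weight_per_sqft
Substituting: Weight = 46.1460 * 0.4220
Result: 19.4736 kg


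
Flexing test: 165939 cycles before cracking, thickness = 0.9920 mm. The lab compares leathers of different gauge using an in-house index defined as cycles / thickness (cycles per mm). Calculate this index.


Formula: Index = cycles / thickness
Substituting: Index = 165939 / 0.9920
Result: 167277.2177 cycles/mm


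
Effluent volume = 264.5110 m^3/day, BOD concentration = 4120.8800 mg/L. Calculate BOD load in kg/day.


Formula: BOD_load = volume * conc / 1000
Substituting: BOD_load = 264.5110 * 4120.8800 / 1000
Result: 1090.0181 kg/day


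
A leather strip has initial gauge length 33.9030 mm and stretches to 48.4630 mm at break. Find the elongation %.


Formula: Elongation = (Lf - L0) / L0 * 100
Substituting: Elongation = (48.4630 - 33.9030) / 33.9030 * 100
Result: 42.9461 %


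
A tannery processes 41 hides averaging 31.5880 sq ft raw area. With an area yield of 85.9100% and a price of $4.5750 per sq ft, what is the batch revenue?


Raw_total = N * avg_area = 41 * 31.5880 = 1295.1080 sq ft
Finished = Raw_total * yield / 100 = 1295.1080 * 85.9100 / 100 = 1112.6273 sq ft
Value = Finished * price = 1112.6273 * 4.5750 = 5090.2698 $


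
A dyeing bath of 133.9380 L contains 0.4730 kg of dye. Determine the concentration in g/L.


Formula: Conc = dye_mass(kg) / volume(L) * 1000
Substituting: Conc = 0.4730 / 133.9380 * 1000
Result: 3.5315 g/L


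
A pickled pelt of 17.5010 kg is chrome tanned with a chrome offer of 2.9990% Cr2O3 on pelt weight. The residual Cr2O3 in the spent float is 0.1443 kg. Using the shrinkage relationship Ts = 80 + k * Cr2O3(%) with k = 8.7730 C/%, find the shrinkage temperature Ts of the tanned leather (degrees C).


Offered = pelt * offer_pct / 100 = 17.5010 * 2.9990 / 100 = 0.5249 kg
Uptake = offered - residual = 0.5249 - 0.1443 = 0.3806 kg
Cr2O3% on pelt = uptake / pelt * 100 = 0.3806 / 17.5010 * 100 = 2.1745 %
Ts = 80 + k * Cr2O3% = 80 + 8.7730 * 2.1745 = 99.0767 C


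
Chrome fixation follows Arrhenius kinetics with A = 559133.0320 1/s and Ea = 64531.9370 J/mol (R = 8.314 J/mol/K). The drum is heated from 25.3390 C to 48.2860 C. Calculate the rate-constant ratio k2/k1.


T1 = 25.3390 + 273.15 = 298.4890 K; T2 = 48.2860 + 273.15 = 321.4360 K
k1 = A * exp(-Ea/(R*T1)) = 559133.0320 * exp(-64531.9370/(8.314*298.4890)) = 2.8459e-06 1/s
k2 = A * exp(-Ea/(R*T2)) = 559133.0320 * exp(-64531.9370/(8.314*321.4360)) = 1.8215e-05 1/s
k2/k1 = 1.8215e-05 / 2.8459e-06 = 6.4005


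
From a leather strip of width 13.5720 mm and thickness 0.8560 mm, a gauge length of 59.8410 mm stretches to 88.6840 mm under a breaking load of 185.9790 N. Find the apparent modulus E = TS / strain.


TS = F / (w * t) = 185.9790 / (13.5720 * 0.8560) = 16.0083 N/mm^2
strain = (Lf - L0) / L0 = (88.6840 - 59.8410) / 59.8410 = 0.4820
E = TS / strain = 16.0083 / 0.4820 = 33.2127 N/mm^2


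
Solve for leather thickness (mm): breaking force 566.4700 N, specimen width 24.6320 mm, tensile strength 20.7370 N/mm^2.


Formula: t = F / (TS * w)
Substituting: t = 566.4700 / (20.7370 * 24.6320)
Result: 1.1090 mm


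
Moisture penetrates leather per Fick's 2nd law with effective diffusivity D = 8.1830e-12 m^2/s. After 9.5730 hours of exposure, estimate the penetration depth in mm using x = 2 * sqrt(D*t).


t = 9.5730 hr * 3600 = 34462.8000 s
D * t = 8.1830e-12 * 34462.8000 = 2.8201e-07
x = 2 * sqrt(D*t) = 2 * sqrt(2.8201e-07) = 0.00106209 m = 1.0621 mm


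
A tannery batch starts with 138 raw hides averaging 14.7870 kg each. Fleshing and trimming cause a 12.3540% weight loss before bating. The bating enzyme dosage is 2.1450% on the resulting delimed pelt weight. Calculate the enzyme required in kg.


Total_raw = N * avg_wt = 138 * 14.7870 = 2040.6060 kg
Substrate = Total_raw * (1 - loss/100) = 2040.6060 * (1 - 12.3540/100) = 1788.5095 kg
Enzyme = Substrate * pct / 100 = 1788.5095 * 2.1450 / 100 = 38.3635 kg


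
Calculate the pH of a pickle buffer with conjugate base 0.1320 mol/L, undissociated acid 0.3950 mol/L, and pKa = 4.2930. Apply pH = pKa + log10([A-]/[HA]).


ratio = [A-] / [HA] = 0.1320 / 0.3950 = 0.3342
log10(ratio) = -0.4760
pH = pKa + log10(ratio) = 4.2930 - 0.4760 = 3.8170


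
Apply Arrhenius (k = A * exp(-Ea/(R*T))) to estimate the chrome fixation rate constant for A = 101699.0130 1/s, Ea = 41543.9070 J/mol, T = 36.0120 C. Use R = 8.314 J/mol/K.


T_K = T_C + 273.15 = 36.0120 + 273.15 = 309.1620 K
exponent = -Ea / (R * T_K) = -41543.9070 / (8.314 * 309.1620) = -16.1626
k = A * exp(exponent) = 101699.0130 * exp(-16.1626) = 0.00972723 1/s


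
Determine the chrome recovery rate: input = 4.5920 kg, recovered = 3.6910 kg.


Formula: Recovery = recovered / input * 100
Substituting: Recovery = 3.6910 / 4.5920 * 100
Result: 80.3789 %


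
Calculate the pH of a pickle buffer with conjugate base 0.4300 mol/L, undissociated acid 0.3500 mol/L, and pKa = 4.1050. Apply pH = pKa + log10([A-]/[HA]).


ratio = [A-] / [HA] = 0.4300 / 0.3500 = 1.2286
log10(ratio) = 0.0894004
pH = pKa + log10(ratio) = 4.1050 + 0.0894004 = 4.1944


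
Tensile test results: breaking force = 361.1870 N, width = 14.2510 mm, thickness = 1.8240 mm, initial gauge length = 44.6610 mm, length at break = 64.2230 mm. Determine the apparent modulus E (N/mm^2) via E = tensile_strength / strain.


TS = F / (w * t) = 361.1870 / (14.2510 * 1.8240) = 13.8951 N/mm^2
strain = (Lf - L0) / L0 = (64.2230 - 44.6610) / 44.6610 = 0.4380
E = TS / strain = 13.8951 / 0.4380 = 31.7232 N/mm^2


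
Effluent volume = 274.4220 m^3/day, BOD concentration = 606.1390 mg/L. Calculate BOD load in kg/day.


Formula: BOD_load = volume * conc / 1000
Substituting: BOD_load = 274.4220 * 606.1390 / 1000
Result: 166.3379 kg/day


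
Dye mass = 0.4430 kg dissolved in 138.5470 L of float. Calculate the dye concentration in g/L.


Formula: Conc = dye_mass(kg) / volume(L) * 1000
Substituting: Conc = 0.4430 / 138.5470 * 1000
Result: 3.1975 g/L


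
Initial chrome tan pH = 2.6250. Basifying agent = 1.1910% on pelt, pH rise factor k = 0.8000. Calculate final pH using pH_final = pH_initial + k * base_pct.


Formula: pH_final = pH_initial + k * base_pct
Substituting: pH_final = 2.6250 + 0.8000 * 1.1910
Result: 3.5778


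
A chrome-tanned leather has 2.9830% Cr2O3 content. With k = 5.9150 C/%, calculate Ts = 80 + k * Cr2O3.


Formula: Ts = 80 + k * Cr2O3
Substituting: Ts = 80 + 5.9150 * 2.9830
Result: 97.6444 C


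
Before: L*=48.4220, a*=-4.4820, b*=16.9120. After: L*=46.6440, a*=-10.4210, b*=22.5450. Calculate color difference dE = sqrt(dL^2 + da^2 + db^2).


dL = -1.7780, da = -5.9390, db = 5.6330
dE = sqrt((-1.7780)^2 + (-5.9390)^2 + 5.6330^2) = 8.3764


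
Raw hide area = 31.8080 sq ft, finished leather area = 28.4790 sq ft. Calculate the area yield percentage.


Formula: Yield = finished / raw * 100
Substituting: Yield = 28.4790 / 31.8080 * 100
Result: 89.5341 %


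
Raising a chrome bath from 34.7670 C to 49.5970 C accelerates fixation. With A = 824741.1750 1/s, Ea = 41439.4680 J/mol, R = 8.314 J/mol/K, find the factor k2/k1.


T1 = 34.7670 + 273.15 = 307.9170 K; T2 = 49.5970 + 273.15 = 322.7470 K
k1 = A * exp(-Ea/(R*T1)) = 824741.1750 * exp(-41439.4680/(8.314*307.9170)) = 0.0769708 1/s
k2 = A * exp(-Ea/(R*T2)) = 824741.1750 * exp(-41439.4680/(8.314*322.7470)) = 0.1619 1/s
k2/k1 = 0.1619 / 0.0769708 = 2.1039


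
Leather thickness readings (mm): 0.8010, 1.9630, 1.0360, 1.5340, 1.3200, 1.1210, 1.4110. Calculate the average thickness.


Formula: Average = sum / n
Substituting: Average = 9.1860 / 7
Result: 1.3123 mm


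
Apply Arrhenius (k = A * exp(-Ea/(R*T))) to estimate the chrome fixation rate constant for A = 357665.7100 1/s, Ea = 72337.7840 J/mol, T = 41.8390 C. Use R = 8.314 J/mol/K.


T_K = T_C + 273.15 = 41.8390 + 273.15 = 314.9890 K
exponent = -Ea / (R * T_K) = -72337.7840 / (8.314 * 314.9890) = -27.6223
k = A * exp(exponent) = 357665.7100 * exp(-27.6223) = 3.6080e-07 1/s


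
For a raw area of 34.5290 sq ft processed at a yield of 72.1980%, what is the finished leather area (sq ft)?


Formula: finished = raw * yield / 100
Substituting: finished = 34.5290 * 72.1980 / 100
Result: 24.9292 sq ft


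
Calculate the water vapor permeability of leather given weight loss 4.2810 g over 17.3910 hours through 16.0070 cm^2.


Formula: WVP = loss / (area * time)
Substituting: WVP = 4.2810 / (16.0070 * 17.3910)
Result: 0.0153784 g/(cm^2*hr)


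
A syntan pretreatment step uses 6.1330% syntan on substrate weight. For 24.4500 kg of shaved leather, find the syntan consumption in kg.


Formula: Syntan = substrate * pct / 100
Substituting: Syntan = 24.4500 * 6.1330 / 100
Result: 1.4995 kg


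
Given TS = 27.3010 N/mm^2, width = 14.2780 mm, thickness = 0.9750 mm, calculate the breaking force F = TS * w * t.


Formula: F = TS * w * t
Substituting: F = 27.3010 * 14.2780 * 0.9750
Result: 380.0586 N


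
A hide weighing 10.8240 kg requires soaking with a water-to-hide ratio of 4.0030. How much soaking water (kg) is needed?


Formula: Water = hide_weight * ratio
Substituting: Water = 10.8240 * 4.0030
Result: 43.3285 kg


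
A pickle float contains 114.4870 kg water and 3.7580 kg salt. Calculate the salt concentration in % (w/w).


Formula: Conc = salt / (water + salt) * 100
Substituting: Conc = 3.7580 / (114.4870 + 3.7580) * 100
Result: 3.1781 %


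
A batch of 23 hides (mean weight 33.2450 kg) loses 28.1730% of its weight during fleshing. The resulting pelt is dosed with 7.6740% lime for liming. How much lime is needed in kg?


Total_raw = N * avg_wt = 23 * 33.2450 = 764.6350 kg
Substrate = Total_raw * (1 - loss/100) = 764.6350 * (1 - 28.1730/100) = 549.2144 kg
Lime = Substrate * pct / 100 = 549.2144 * 7.6740 / 100 = 42.1467 kg


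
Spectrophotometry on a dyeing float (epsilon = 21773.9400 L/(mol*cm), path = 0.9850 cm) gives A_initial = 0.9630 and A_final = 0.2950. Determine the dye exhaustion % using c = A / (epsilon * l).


c_initial = A_i / (epsilon * l) = 0.9630 / (21773.9400 * 0.9850) = 4.4901e-05 mol/L
c_final = A_f / (epsilon * l) = 0.2950 / (21773.9400 * 0.9850) = 1.3755e-05 mol/L
Exhaustion = (c_initial - c_final) / c_initial * 100 = (4.4901e-05 - 1.3755e-05) / 4.4901e-05 * 100 = 69.3666 %


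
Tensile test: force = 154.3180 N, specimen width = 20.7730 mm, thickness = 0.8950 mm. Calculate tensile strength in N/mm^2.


Formula: TS = force / (width * thickness)
Substituting: TS = 154.3180 / (20.7730 * 0.8950)
Result: 8.3003 N/mm^2


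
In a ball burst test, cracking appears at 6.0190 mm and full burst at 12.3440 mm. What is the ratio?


Formula: Ratio = crack / burst
Substituting: Ratio = 6.0190 / 12.3440
Result: 0.4876


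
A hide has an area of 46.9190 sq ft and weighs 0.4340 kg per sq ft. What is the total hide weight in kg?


Formula: Weight = area * weight_per_sqft
Substituting: Weight = 46.9190 * 0.4340
Result: 20.3628 kg


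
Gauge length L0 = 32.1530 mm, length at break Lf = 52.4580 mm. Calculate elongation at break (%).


Formula: Elongation = (Lf - L0) / L0 * 100
Substituting: Elongation = (52.4580 - 32.1530) / 32.1530 * 100
Result: 63.1512 %


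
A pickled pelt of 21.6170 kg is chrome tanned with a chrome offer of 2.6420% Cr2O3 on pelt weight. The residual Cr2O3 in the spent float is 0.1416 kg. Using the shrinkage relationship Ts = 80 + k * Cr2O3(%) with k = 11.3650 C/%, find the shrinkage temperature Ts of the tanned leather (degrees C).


Offered = pelt * offer_pct / 100 = 21.6170 * 2.6420 / 100 = 0.5711 kg
Uptake = offered - residual = 0.5711 - 0.1416 = 0.4295 kg
Cr2O3% on pelt = uptake / pelt * 100 = 0.4295 / 21.6170 * 100 = 1.9870 %
Ts = 80 + k * Cr2O3% = 80 + 11.3650 * 1.9870 = 102.5818 C


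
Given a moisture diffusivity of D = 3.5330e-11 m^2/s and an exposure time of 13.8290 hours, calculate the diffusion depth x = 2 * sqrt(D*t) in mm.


t = 13.8290 hr * 3600 = 49784.4000 s
D * t = 3.5330e-11 * 49784.4000 = 1.7589e-06
x = 2 * sqrt(D*t) = 2 * sqrt(1.7589e-06) = 0.00265246 m = 2.6525 mm


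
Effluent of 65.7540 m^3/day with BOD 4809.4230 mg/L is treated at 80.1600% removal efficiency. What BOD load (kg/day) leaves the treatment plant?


Load_in = volume * conc / 1000 = 65.7540 * 4809.4230 / 1000 = 316.2388 kg/day
Removed = Load_in * eff / 100 = 316.2388 * 80.1600 / 100 = 253.4970 kg/day
Load_out = Load_in - Removed = 316.2388 - 253.4970 = 62.7418 kg/day


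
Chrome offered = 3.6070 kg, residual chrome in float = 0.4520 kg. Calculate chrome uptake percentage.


Formula: Uptake = (offered - residual) / offered * 100
Substituting: Uptake = (3.6070 - 0.4520) / 3.6070 * 100
Result: 87.4688 %


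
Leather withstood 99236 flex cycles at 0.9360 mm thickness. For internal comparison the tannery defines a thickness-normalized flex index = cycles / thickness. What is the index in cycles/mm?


Formula: Index = cycles / thickness
Substituting: Index = 99236 / 0.9360
Result: 106021.3675 cycles/mm


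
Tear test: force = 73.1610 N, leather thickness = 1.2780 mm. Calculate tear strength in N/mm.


Formula: Tear strength = force / thickness
Substituting: Tear strength = 73.1610 / 1.2780
Result: 57.2465 N/mm


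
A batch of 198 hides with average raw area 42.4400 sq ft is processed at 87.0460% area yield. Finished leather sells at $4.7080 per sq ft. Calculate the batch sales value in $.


Raw_total = N * avg_area = 198 * 42.4400 = 8403.1200 sq ft
Finished = Raw_total * yield / 100 = 8403.1200 * 87.0460 / 100 = 7314.5798 sq ft
Value = Finished * price = 7314.5798 * 4.7080 = 34437.0419 $


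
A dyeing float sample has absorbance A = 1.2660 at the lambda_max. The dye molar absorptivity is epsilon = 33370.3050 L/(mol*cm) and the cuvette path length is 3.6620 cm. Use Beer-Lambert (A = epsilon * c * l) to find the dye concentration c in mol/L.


Formula: c = A / (epsilon * l)
Substituting: c = 1.2660 / (33370.3050 * 3.6620)
Result: 1.0360e-05 mol/L


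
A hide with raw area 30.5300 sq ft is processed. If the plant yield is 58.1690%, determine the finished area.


Formula: finished = raw * yield / 100
Substituting: finished = 30.5300 * 58.1690 / 100
Result: 17.7590 sq ft


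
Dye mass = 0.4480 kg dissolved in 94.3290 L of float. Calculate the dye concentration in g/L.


Formula: Conc = dye_mass(kg) / volume(L) * 1000
Substituting: Conc = 0.4480 / 94.3290 * 1000
Result: 4.7493 g/L


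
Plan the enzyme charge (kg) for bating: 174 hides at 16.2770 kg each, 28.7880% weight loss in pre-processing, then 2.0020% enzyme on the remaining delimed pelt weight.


Total_raw = N * avg_wt = 174 * 16.2770 = 2832.1980 kg
Substrate = Total_raw * (1 - loss/100) = 2832.1980 * (1 - 28.7880/100) = 2016.8648 kg
Enzyme = Substrate * pct / 100 = 2016.8648 * 2.0020 / 100 = 40.3776 kg


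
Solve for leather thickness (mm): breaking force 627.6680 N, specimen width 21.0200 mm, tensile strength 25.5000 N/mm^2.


Formula: t = F / (TS * w)
Substituting: t = 627.6680 / (25.5000 * 21.0200)
Result: 1.1710 mm


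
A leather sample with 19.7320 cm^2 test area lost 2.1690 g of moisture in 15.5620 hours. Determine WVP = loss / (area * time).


Formula: WVP = loss / (area * time)
Substituting: WVP = 2.1690 / (19.7320 * 15.5620)
Result: 0.00706355 g/(cm^2*hr)


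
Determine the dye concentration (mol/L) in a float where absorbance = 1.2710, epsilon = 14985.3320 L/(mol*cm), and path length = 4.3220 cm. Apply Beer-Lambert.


Formula: c = A / (epsilon * l)
Substituting: c = 1.2710 / (14985.3320 * 4.3220)
Result: 1.9624e-05 mol/L


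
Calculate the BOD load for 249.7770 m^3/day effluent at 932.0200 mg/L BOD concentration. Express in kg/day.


Formula: BOD_load = volume * conc / 1000
Substituting: BOD_load = 249.7770 * 932.0200 / 1000
Result: 232.7972 kg/day


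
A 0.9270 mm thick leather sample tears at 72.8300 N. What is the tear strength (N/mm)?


Formula: Tear strength = force / thickness
Substituting: Tear strength = 72.8300 / 0.9270
Result: 78.5653 N/mm


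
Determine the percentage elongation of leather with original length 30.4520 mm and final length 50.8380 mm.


Formula: Elongation = (Lf - L0) / L0 * 100
Substituting: Elongation = (50.8380 - 30.4520) / 30.4520 * 100
Result: 66.9447 %


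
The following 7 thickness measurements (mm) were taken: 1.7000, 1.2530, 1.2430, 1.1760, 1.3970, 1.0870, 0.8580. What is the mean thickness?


Formula: Average = sum / n
Substituting: Average = 8.7140 / 7
Result: 1.2449 mm


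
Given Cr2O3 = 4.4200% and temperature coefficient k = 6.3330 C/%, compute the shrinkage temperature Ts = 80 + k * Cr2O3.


Formula: Ts = 80 + k * Cr2O3
Substituting: Ts = 80 + 6.3330 * 4.4200
Result: 107.9919 C


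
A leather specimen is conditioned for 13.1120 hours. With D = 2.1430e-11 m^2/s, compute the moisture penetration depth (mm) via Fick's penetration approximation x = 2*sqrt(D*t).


t = 13.1120 hr * 3600 = 47203.2000 s
D * t = 2.1430e-11 * 47203.2000 = 1.0116e-06
x = 2 * sqrt(D*t) = 2 * sqrt(1.0116e-06) = 0.00201153 m = 2.0115 mm


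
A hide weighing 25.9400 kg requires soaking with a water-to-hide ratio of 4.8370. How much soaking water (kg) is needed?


Formula: Water = hide_weight * ratio
Substituting: Water = 25.9400 * 4.8370
Result: 125.4718 kg


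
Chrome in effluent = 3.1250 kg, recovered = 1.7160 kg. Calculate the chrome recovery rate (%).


Formula: Recovery = recovered / input * 100
Substituting: Recovery = 1.7160 / 3.1250 * 100
Result: 54.9120 %


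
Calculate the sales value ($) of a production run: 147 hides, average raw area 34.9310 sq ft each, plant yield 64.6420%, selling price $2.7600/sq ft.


Raw_total = N * avg_area = 147 * 34.9310 = 5134.8570 sq ft
Finished = Raw_total * yield / 100 = 5134.8570 * 64.6420 / 100 = 3319.2743 sq ft
Value = Finished * price = 3319.2743 * 2.7600 = 9161.1970 $


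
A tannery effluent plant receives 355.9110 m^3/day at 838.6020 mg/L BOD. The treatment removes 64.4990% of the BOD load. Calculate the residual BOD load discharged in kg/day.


Load_in = volume * conc / 1000 = 355.9110 * 838.6020 / 1000 = 298.4677 kg/day
Removed = Load_in * eff / 100 = 298.4677 * 64.4990 / 100 = 192.5087 kg/day
Load_out = Load_in - Removed = 298.4677 - 192.5087 = 105.9590 kg/day


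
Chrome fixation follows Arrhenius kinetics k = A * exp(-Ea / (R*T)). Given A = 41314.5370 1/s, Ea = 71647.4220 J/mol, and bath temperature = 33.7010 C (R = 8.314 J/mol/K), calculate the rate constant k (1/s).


T_K = T_C + 273.15 = 33.7010 + 273.15 = 306.8510 K
exponent = -Ea / (R * T_K) = -71647.4220 / (8.314 * 306.8510) = -28.0843
k = A * exp(exponent) = 41314.5370 * exp(-28.0843) = 2.6258e-08 1/s


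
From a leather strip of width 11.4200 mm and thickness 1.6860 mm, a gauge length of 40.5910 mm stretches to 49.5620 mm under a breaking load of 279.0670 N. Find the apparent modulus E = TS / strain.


TS = F / (w * t) = 279.0670 / (11.4200 * 1.6860) = 14.4939 N/mm^2
strain = (Lf - L0) / L0 = (49.5620 - 40.5910) / 40.5910 = 0.2210
E = TS / strain = 14.4939 / 0.2210 = 65.5803 N/mm^2


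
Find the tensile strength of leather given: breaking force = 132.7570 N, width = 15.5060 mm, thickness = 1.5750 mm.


Formula: TS = force / (width * thickness)
Substituting: TS = 132.7570 / (15.5060 * 1.5750)
Result: 5.4360 N/mm^2


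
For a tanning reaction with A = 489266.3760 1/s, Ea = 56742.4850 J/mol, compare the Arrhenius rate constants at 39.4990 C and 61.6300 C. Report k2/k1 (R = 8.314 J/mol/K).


T1 = 39.4990 + 273.15 = 312.6490 K; T2 = 61.6300 + 273.15 = 334.7800 K
k1 = A * exp(-Ea/(R*T1)) = 489266.3760 * exp(-56742.4850/(8.314*312.6490)) = 1.6187e-04 1/s
k2 = A * exp(-Ea/(R*T2)) = 489266.3760 * exp(-56742.4850/(8.314*334.7800)) = 6.8530e-04 1/s
k2/k1 = 6.8530e-04 / 1.6187e-04 = 4.2336


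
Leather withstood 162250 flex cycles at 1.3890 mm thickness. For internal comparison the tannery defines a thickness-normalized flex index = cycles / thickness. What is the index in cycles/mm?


Formula: Index = cycles / thickness
Substituting: Index = 162250 / 1.3890
Result: 116810.6551 cycles/mm
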